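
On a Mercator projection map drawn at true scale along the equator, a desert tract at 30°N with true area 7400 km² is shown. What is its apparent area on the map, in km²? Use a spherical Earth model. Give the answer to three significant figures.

For Mercator, h = k = sec φ (a conformal cylindrical projection has a single point scale, 1/cos φ).
Areal scale = k² = sec²φ = 1/cos²(30°) = 1/0.8660² = 1.333.
Apparent area = 7400 × 1.333 ≈ 9870 km².

9870 km²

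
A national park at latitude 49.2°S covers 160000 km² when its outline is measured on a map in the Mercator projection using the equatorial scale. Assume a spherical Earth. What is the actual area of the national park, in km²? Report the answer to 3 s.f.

68300 km²

For Mercator, h = k = sec φ (a conformal cylindrical projection has a single point scale, 1/cos φ).
Areal scale = k² = sec²φ = 1/cos²(49.2°) = 1/0.6534² = 2.342.
True area = apparent / (areal scale) = 160000 / 2.342 ≈ 68300 km².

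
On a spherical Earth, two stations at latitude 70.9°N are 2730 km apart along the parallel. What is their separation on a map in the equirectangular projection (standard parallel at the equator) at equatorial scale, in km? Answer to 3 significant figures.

8340 km

For the equirectangular projection with φ₀ = 0 (plate carrée), h = 1 along meridians and k = sec φ along parallels.
Along the parallel, k = sec 70.9° = 1/0.3272 = 3.056.
Map distance = 2730 × 3.056 ≈ 8340 km.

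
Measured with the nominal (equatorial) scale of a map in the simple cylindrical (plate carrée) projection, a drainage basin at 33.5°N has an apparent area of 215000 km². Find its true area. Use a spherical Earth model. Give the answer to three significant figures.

179000 km²

In the plate carrée (x = Rλ, y = Rφ), meridians are true-scale (h = 1) and parallels are stretched by k = sec φ.
Areal scale = h·k = 1 × sec φ; at 33.5°, h = 1.000, k = 1.199, so h·k = 1.199.
True area = apparent / (areal scale) = 215000 / 1.199 ≈ 179000 km².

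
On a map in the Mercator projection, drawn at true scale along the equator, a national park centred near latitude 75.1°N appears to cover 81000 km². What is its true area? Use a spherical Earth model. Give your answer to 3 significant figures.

Mercator is conformal, so the point scale is isotropic: h = k = sec φ = 1/cos φ.
Areal scale = k² = sec²φ = 1/cos²(75.1°) = 1/0.2571² = 15.12.
True area = apparent / (areal scale) = 81000 / 15.12 ≈ 5360 km².

5360 km²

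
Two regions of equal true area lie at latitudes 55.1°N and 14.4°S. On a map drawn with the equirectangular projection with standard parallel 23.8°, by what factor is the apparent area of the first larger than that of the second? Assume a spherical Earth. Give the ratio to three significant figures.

1.69

In the equirectangular projection with standard parallel φ₀ = 23.8° (x = Rλ cos φ₀, y = Rφ), meridians are true-scale (h = 1) and the parallel scale is k = cos φ₀ / cos φ.
Areal scale at 55.1°: h·k = 1.000 × 1.599 = 1.599.
Areal scale at 14.4°: h·k = 1.000 × 0.9446 = 0.9446.
Ratio = 1.599/0.9446 ≈ 1.69.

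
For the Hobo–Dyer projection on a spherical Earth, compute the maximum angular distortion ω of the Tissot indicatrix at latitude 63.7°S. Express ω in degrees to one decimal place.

63.3°

Hobo–Dyer is a cylindrical equal-area projection with standard parallels at ±37.5°. A cylindrical equal-area projection with standard parallel φ₀ has meridian scale h = cos φ / cos φ₀ and parallel scale k = cos φ₀ / cos φ (so areas are preserved, h·k = 1).
At 63.7°: h = 0.5585, k = 1.791; principal scales a = 1.791, b = 0.5585.
sin(ω/2) = (a − b)/(a + b) = 1.232/2.349 = 0.5245, so ω = 2 arcsin(0.5245) ≈ 63.3°.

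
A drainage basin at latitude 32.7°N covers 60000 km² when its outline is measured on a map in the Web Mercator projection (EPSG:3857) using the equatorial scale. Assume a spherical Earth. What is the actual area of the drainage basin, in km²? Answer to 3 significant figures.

The Mercator projection is conformal; its linear scale factor is the same in every direction and equals sec φ = 1/cos φ.
Areal scale = k² = sec²φ = 1/cos²(32.7°) = 1/0.8415² = 1.412.
True area = apparent / (areal scale) = 60000 / 1.412 ≈ 42500 km².

42500 km²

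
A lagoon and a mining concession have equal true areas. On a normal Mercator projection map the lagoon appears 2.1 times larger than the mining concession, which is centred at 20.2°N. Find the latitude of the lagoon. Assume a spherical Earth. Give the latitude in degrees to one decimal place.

49.6°

For equal true areas on Mercator, apparent areas scale as sec²φ, so the ratio is cos²φ₂ / cos²φ₁.
cos²φ₂ / cos²φ₁ = 2.1  ⇒  cos φ₁ = cos 20.2° / √2.1 = 0.9385/1.449 = 0.6476.
φ₁ = arccos(0.6476) ≈ 49.6°.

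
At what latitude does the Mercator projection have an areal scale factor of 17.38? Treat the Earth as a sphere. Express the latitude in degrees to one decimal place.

76.1°

Mercator areal scale is sec²φ.
sec²φ = 17.38  ⇒  cos²φ = 0.05754  ⇒  cos φ = 0.2399.
φ = arccos(0.2399) ≈ 76.1°.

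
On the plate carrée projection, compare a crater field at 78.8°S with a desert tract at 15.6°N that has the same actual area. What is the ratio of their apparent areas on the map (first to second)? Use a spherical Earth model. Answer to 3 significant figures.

In the plate carrée (x = Rλ, y = Rφ), meridians are true-scale (h = 1) and parallels are stretched by k = sec φ.
Areal scale at 78.8°: h·k = 1.000 × 5.148 = 5.148.
Areal scale at 15.6°: h·k = 1.000 × 1.038 = 1.038.
Ratio = 5.148/1.038 ≈ 4.96.

4.96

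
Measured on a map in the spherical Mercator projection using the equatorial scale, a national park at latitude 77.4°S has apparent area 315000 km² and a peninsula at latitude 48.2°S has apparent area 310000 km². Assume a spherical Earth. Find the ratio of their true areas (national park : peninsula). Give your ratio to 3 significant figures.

0.109

Since Mercator area scale is 1/cos²φ, the true area equals the apparent area multiplied by cos²φ.
True area of national park: 315000 × cos²(77.4°) = 315000 × 0.04759 = 14990 km².
True area of peninsula: 310000 × cos²(48.2°) = 310000 × 0.4443 = 137700 km².
Ratio = 14990 / 137700 ≈ 0.109.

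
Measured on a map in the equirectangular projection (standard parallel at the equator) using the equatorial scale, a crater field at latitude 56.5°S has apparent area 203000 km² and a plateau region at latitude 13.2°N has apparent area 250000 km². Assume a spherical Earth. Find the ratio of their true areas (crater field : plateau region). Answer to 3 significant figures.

Plate carrée has h = 1 and k = sec φ, giving areal scale sec φ; true area = (apparent area) · cos φ.
True area of crater field: 203000 × cos(56.5°) = 203000 × 0.5519 = 112000 km².
True area of plateau region: 250000 × cos(13.2°) = 250000 × 0.9736 = 243400 km².
Ratio = 112000 / 243400 ≈ 0.460.

0.460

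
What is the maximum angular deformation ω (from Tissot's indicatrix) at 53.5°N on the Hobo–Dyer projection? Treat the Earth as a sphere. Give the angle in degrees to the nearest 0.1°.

32.6°

Hobo–Dyer is a cylindrical equal-area projection with standard parallels at ±37.5°. Cylindrical equal-area (φ₀ = 37.5°): h = cos φ / cos 37.5° along meridians, k = cos 37.5° / cos φ along parallels; h·k = 1.
At 53.5°: h = 0.7498, k = 1.334; principal scales a = 1.334, b = 0.7498.
sin(ω/2) = (a − b)/(a + b) = 0.5840/2.084 = 0.2803, so ω = 2 arcsin(0.2803) ≈ 32.6°.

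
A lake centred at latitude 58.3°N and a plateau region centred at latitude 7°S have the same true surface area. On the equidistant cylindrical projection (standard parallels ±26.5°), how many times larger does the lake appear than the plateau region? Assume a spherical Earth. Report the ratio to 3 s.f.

With standard parallel φ₀ = 26.5°, the equirectangular projection gives x = Rλ cos φ₀, y = Rφ, so h = 1 and k = cos 26.5° / cos φ.
Areal scale at 58.3°: h·k = 1.000 × 1.703 = 1.703.
Areal scale at 7°: h·k = 1.000 × 0.9017 = 0.9017.
Ratio = 1.703/0.9017 ≈ 1.89.

1.89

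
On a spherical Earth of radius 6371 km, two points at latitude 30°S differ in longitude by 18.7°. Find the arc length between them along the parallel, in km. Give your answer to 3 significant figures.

Arc length along a parallel = R cos φ · Δλ (with Δλ in radians).
= 6371 × cos 30° × (18.7° × π/180) = 6371 × 0.8660 × 0.3264 ≈ 1800 km.

1800 km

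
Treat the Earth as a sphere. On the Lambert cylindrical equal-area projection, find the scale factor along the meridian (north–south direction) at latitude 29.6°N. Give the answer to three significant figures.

The Lambert cylindrical equal-area projection is the cylindrical equal-area projection with its standard parallel at the equator (φ₀ = 0). A cylindrical equal-area projection with standard parallel φ₀ has meridian scale h = cos φ / cos φ₀ and parallel scale k = cos φ₀ / cos φ (so areas are preserved, h·k = 1).
h = cos 29.6° / cos 0° = 0.8695/1.000 = 0.8695.

0.869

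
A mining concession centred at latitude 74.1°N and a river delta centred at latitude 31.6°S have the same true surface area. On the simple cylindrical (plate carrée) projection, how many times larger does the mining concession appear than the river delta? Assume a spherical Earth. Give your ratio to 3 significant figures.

3.11

In the plate carrée (x = Rλ, y = Rφ), meridians are true-scale (h = 1) and parallels are stretched by k = sec φ.
Areal scale at 74.1°: h·k = 1.000 × 3.650 = 3.650.
Areal scale at 31.6°: h·k = 1.000 × 1.174 = 1.174.
Ratio = 3.650/1.174 ≈ 3.11.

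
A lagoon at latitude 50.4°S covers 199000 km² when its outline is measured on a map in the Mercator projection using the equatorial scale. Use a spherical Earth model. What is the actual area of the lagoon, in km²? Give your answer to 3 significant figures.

80900 km²

The Mercator projection is conformal; its linear scale factor is the same in every direction and equals sec φ = 1/cos φ.
Areal scale = k² = sec²φ = 1/cos²(50.4°) = 1/0.6374² = 2.461.
True area = apparent / (areal scale) = 199000 / 2.461 ≈ 80900 km².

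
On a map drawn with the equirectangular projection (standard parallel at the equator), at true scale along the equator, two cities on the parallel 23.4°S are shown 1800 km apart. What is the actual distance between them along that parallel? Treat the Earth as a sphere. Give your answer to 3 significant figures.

1650 km

In the plate carrée (x = Rλ, y = Rφ), meridians are true-scale (h = 1) and parallels are stretched by k = sec φ.
Along the parallel at 23.4°, map distances are exaggerated by k = sec 23.4° = 1.090.
True distance = 1800 / 1.090 = 1800 × cos 23.4° ≈ 1650 km.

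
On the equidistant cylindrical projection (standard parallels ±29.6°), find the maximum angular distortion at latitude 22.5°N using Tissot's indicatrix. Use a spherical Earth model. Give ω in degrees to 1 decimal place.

3.5°

The equidistant cylindrical projection with φ₀ = 29.6° has h = 1 (meridians true) and k = cos φ₀ / cos φ along parallels.
At 22.5°: h = 1.000, k = 0.9411; principal scales a = 1.000, b = 0.9411.
sin(ω/2) = (a − b)/(a + b) = 0.05887/1.941 = 0.03033, so ω = 2 arcsin(0.03033) ≈ 3.5°.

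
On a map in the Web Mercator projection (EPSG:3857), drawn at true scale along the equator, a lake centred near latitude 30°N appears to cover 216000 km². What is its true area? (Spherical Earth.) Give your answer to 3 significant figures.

162000 km²

The Mercator projection is conformal; its linear scale factor is the same in every direction and equals sec φ = 1/cos φ.
Areal scale = k² = sec²φ = 1/cos²(30°) = 1/0.8660² = 1.333.
True area = apparent / (areal scale) = 216000 / 1.333 ≈ 162000 km².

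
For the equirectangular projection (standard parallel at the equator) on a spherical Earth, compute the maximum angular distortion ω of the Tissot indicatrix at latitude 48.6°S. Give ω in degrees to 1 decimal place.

In the plate carrée (x = Rλ, y = Rφ), meridians are true-scale (h = 1) and parallels are stretched by k = sec φ.
At 48.6°: h = 1.000, k = 1.512; principal scales a = 1.512, b = 1.000.
sin(ω/2) = (a − b)/(a + b) = 0.5121/2.512 = 0.2039, so ω = 2 arcsin(0.2039) ≈ 23.5°.

23.5°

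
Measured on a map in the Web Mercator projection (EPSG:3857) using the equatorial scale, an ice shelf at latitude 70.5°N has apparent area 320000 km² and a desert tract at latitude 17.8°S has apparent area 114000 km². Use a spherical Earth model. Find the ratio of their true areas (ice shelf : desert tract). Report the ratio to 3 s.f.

0.345

Since Mercator area scale is 1/cos²φ, the true area equals the apparent area multiplied by cos²φ.
True area of ice shelf: 320000 × cos²(70.5°) = 320000 × 0.1114 = 35660 km².
True area of desert tract: 114000 × cos²(17.8°) = 114000 × 0.9066 = 103300 km².
Ratio = 35660 / 103300 ≈ 0.345.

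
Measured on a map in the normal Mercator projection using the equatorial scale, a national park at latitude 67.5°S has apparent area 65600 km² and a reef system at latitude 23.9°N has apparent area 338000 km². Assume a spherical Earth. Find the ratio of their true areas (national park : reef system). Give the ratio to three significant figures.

0.0340

On Mercator the areal scale is sec²φ, so true area = apparent × cos²φ.
True area of national park: 65600 × cos²(67.5°) = 65600 × 0.1464 = 9607 km².
True area of reef system: 338000 × cos²(23.9°) = 338000 × 0.8359 = 282500 km².
Ratio = 9607 / 282500 ≈ 0.0340.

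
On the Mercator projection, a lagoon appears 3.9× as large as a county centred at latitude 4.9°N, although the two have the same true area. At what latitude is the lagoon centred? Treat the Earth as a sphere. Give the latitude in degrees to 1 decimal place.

59.7°

On Mercator, (apparent₁)/(apparent₂) = sec²φ₁ / sec²φ₂ when true areas are equal.
cos²φ₂ / cos²φ₁ = 3.9  ⇒  cos φ₁ = cos 4.9° / √3.9 = 0.9963/1.975 = 0.5045.
φ₁ = arccos(0.5045) ≈ 59.7°.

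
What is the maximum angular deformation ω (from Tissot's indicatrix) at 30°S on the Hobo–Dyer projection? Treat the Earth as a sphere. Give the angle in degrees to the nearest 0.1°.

The Hobo–Dyer projection is cylindrical equal-area with φ₀ = 37.5°. Cylindrical equal-area (φ₀ = 37.5°): h = cos φ / cos 37.5° along meridians, k = cos 37.5° / cos φ along parallels; h·k = 1.
At 30°: h = 1.092, k = 0.9161; principal scales a = 1.092, b = 0.9161.
sin(ω/2) = (a − b)/(a + b) = 0.1755/2.008 = 0.08742, so ω = 2 arcsin(0.08742) ≈ 10.0°.

10.0°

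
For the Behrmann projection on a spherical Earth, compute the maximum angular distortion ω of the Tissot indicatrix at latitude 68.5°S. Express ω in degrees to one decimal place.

88.2°

The Behrmann projection is cylindrical equal-area with φ₀ = 30°. For cylindrical equal-area with standard parallel φ₀, h = cos φ / cos φ₀ and k = cos φ₀ / cos φ, so h·k = 1.
At 68.5°: h = 0.4232, k = 2.363; principal scales a = 2.363, b = 0.4232.
sin(ω/2) = (a − b)/(a + b) = 1.940/2.786 = 0.6962, so ω = 2 arcsin(0.6962) ≈ 88.2°.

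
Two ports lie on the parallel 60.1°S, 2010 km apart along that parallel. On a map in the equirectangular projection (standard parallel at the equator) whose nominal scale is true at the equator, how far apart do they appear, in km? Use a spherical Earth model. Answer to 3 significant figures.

4030 km

For the equirectangular projection with φ₀ = 0 (plate carrée), h = 1 along meridians and k = sec φ along parallels.
Along the parallel, k = sec 60.1° = 1/0.4985 = 2.006.
Map distance = 2010 × 2.006 ≈ 4030 km.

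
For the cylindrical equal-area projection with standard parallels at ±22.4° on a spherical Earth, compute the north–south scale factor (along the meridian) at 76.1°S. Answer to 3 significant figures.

0.260

Cylindrical equal-area (φ₀ = 22.4°): h = cos φ / cos 22.4° along meridians, k = cos 22.4° / cos φ along parallels; h·k = 1.
h = cos 76.1° / cos 22.4° = 0.2402/0.9245 = 0.2598.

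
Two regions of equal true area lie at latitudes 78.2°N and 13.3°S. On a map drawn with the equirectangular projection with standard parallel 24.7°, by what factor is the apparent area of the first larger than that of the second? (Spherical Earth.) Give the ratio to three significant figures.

4.76

The equidistant cylindrical projection with φ₀ = 24.7° has h = 1 (meridians true) and k = cos φ₀ / cos φ along parallels.
Areal scale at 78.2°: h·k = 1.000 × 4.443 = 4.443.
Areal scale at 13.3°: h·k = 1.000 × 0.9335 = 0.9335.
Ratio = 4.443/0.9335 ≈ 4.76.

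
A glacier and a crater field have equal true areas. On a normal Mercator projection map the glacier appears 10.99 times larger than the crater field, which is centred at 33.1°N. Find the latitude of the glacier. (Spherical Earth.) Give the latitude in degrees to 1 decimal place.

Mercator areal scale is sec²φ, so apparent-area ratio = sec²φ₁ / sec²φ₂ = cos²φ₂ / cos²φ₁.
cos²φ₂ / cos²φ₁ = 10.99  ⇒  cos φ₁ = cos 33.1° / √10.99 = 0.8377/3.315 = 0.2527.
φ₁ = arccos(0.2527) ≈ 75.4°.

75.4°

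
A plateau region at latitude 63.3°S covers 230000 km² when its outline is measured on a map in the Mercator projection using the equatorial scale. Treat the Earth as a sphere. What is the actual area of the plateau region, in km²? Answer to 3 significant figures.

46400 km²

For Mercator, h = k = sec φ (a conformal cylindrical projection has a single point scale, 1/cos φ).
Areal scale = k² = sec²φ = 1/cos²(63.3°) = 1/0.4493² = 4.953.
True area = apparent / (areal scale) = 230000 / 4.953 ≈ 46400 km².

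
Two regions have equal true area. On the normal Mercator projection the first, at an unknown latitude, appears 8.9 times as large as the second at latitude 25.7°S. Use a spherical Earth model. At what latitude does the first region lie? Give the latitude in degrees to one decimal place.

72.4°

On Mercator, (apparent₁)/(apparent₂) = sec²φ₁ / sec²φ₂ when true areas are equal.
cos²φ₂ / cos²φ₁ = 8.9  ⇒  cos φ₁ = cos 25.7° / √8.9 = 0.9011/2.983 = 0.3020.
φ₁ = arccos(0.3020) ≈ 72.4°.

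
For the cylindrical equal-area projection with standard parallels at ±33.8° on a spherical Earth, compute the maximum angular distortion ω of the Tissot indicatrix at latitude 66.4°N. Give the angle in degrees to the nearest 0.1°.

Cylindrical equal-area (φ₀ = 33.8°): h = cos φ / cos 33.8° along meridians, k = cos 33.8° / cos φ along parallels; h·k = 1.
At 66.4°: h = 0.4818, k = 2.076; principal scales a = 2.076, b = 0.4818.
sin(ω/2) = (a − b)/(a + b) = 1.594/2.557 = 0.6232, so ω = 2 arcsin(0.6232) ≈ 77.1°.

77.1°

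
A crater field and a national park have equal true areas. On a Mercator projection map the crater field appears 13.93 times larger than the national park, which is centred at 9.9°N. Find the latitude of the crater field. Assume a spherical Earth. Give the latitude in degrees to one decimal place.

74.7°

On Mercator, (apparent₁)/(apparent₂) = sec²φ₁ / sec²φ₂ when true areas are equal.
cos²φ₂ / cos²φ₁ = 13.93  ⇒  cos φ₁ = cos 9.9° / √13.93 = 0.9851/3.732 = 0.2639.
φ₁ = arccos(0.2639) ≈ 74.7°.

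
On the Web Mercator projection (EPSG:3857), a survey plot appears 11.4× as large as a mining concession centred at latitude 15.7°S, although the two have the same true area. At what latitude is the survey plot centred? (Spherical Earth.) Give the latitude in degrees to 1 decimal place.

73.4°

On Mercator, (apparent₁)/(apparent₂) = sec²φ₁ / sec²φ₂ when true areas are equal.
cos²φ₂ / cos²φ₁ = 11.4  ⇒  cos φ₁ = cos 15.7° / √11.4 = 0.9627/3.376 = 0.2851.
φ₁ = arccos(0.2851) ≈ 73.4°.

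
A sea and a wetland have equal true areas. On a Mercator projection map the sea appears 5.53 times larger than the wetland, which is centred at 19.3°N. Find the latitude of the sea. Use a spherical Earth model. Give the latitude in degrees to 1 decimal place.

On Mercator, (apparent₁)/(apparent₂) = sec²φ₁ / sec²φ₂ when true areas are equal.
cos²φ₂ / cos²φ₁ = 5.53  ⇒  cos φ₁ = cos 19.3° / √5.53 = 0.9438/2.352 = 0.4013.
φ₁ = arccos(0.4013) ≈ 66.3°.

66.3°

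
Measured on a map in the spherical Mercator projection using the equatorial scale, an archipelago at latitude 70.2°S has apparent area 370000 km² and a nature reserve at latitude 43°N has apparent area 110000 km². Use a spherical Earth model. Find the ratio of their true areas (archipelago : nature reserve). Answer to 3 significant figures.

On Mercator the areal scale is sec²φ, so true area = apparent × cos²φ.
True area of archipelago: 370000 × cos²(70.2°) = 370000 × 0.1147 = 42460 km².
True area of nature reserve: 110000 × cos²(43°) = 110000 × 0.5349 = 58840 km².
Ratio = 42460 / 58840 ≈ 0.722.

0.722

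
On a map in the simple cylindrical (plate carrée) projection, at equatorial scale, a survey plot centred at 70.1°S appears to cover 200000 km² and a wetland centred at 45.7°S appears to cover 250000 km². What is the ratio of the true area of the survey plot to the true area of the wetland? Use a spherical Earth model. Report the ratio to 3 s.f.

Plate carrée has h = 1 and k = sec φ, giving areal scale sec φ; true area = (apparent area) · cos φ.
True area of survey plot: 200000 × cos(70.1°) = 200000 × 0.3404 = 68080 km².
True area of wetland: 250000 × cos(45.7°) = 250000 × 0.6984 = 174600 km².
Ratio = 68080 / 174600 ≈ 0.390.

0.390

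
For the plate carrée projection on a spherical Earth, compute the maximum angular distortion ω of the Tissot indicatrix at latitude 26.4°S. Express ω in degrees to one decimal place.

In the plate carrée (x = Rλ, y = Rφ), meridians are true-scale (h = 1) and parallels are stretched by k = sec φ.
At 26.4°: h = 1.000, k = 1.116; principal scales a = 1.116, b = 1.000.
sin(ω/2) = (a − b)/(a + b) = 0.1164/2.116 = 0.05501, so ω = 2 arcsin(0.05501) ≈ 6.3°.

6.3°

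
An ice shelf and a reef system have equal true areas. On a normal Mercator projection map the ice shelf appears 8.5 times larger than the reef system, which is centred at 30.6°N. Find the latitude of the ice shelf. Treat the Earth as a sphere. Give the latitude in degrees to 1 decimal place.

For equal true areas on Mercator, apparent areas scale as sec²φ, so the ratio is cos²φ₂ / cos²φ₁.
cos²φ₂ / cos²φ₁ = 8.5  ⇒  cos φ₁ = cos 30.6° / √8.5 = 0.8607/2.915 = 0.2952.
φ₁ = arccos(0.2952) ≈ 72.8°.

72.8°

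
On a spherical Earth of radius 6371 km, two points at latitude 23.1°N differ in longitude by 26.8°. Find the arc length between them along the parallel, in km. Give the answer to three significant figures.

Arc length along a parallel = R cos φ · Δλ (with Δλ in radians).
= 6371 × cos 23.1° × (26.8° × π/180) = 6371 × 0.9198 × 0.4677 ≈ 2740 km.

2740 km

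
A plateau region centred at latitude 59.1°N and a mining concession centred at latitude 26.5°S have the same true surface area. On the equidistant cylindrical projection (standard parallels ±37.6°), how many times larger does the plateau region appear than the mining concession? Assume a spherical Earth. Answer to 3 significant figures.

1.74

In the equirectangular projection with standard parallel φ₀ = 37.6° (x = Rλ cos φ₀, y = Rφ), meridians are true-scale (h = 1) and the parallel scale is k = cos φ₀ / cos φ.
Areal scale at 59.1°: h·k = 1.000 × 1.543 = 1.543.
Areal scale at 26.5°: h·k = 1.000 × 0.8853 = 0.8853.
Ratio = 1.543/0.8853 ≈ 1.74.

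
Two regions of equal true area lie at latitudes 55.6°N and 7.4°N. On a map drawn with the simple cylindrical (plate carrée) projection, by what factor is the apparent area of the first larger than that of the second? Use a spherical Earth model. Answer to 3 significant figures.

1.76

Plate carrée maps x = Rλ, y = Rφ. The meridian scale is h = 1 and the parallel scale is k = 1/cos φ = sec φ.
Areal scale at 55.6°: h·k = 1.000 × 1.770 = 1.770.
Areal scale at 7.4°: h·k = 1.000 × 1.008 = 1.008.
Ratio = 1.770/1.008 ≈ 1.76.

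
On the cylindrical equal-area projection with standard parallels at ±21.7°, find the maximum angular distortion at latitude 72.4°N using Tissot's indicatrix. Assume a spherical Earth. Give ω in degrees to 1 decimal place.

For cylindrical equal-area with standard parallel φ₀, h = cos φ / cos φ₀ and k = cos φ₀ / cos φ, so h·k = 1.
At 72.4°: h = 0.3254, k = 3.073; principal scales a = 3.073, b = 0.3254.
sin(ω/2) = (a − b)/(a + b) = 2.747/3.398 = 0.8085, so ω = 2 arcsin(0.8085) ≈ 107.9°.

107.9°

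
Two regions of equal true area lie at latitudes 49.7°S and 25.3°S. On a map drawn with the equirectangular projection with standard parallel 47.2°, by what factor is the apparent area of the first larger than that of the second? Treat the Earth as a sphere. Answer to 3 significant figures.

1.40

With standard parallel φ₀ = 47.2°, the equirectangular projection gives x = Rλ cos φ₀, y = Rφ, so h = 1 and k = cos 47.2° / cos φ.
Areal scale at 49.7°: h·k = 1.000 × 1.050 = 1.050.
Areal scale at 25.3°: h·k = 1.000 × 0.7515 = 0.7515.
Ratio = 1.050/0.7515 ≈ 1.40.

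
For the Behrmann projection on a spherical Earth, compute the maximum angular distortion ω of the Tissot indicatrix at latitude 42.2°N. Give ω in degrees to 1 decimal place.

Behrmann is a cylindrical equal-area projection with standard parallels at ±30°. Cylindrical equal-area (φ₀ = 30°): h = cos φ / cos 30° along meridians, k = cos 30° / cos φ along parallels; h·k = 1.
At 42.2°: h = 0.8554, k = 1.169; principal scales a = 1.169, b = 0.8554.
sin(ω/2) = (a − b)/(a + b) = 0.3136/2.024 = 0.1549, so ω = 2 arcsin(0.1549) ≈ 17.8°.

17.8°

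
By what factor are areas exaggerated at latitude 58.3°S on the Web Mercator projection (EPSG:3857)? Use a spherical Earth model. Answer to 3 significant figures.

3.62

For Mercator, h = k = sec φ (a conformal cylindrical projection has a single point scale, 1/cos φ).
Areal scale = k² = sec²φ = 1/cos²(58.3°) = 1/0.5255² = 3.622.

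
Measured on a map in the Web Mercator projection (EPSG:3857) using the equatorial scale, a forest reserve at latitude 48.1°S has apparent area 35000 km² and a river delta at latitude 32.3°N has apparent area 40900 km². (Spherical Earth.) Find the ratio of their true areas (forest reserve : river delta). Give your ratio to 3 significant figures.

0.534

Since Mercator area scale is 1/cos²φ, the true area equals the apparent area multiplied by cos²φ.
True area of forest reserve: 35000 × cos²(48.1°) = 35000 × 0.4460 = 15610 km².
True area of river delta: 40900 × cos²(32.3°) = 40900 × 0.7145 = 29220 km².
Ratio = 15610 / 29220 ≈ 0.534.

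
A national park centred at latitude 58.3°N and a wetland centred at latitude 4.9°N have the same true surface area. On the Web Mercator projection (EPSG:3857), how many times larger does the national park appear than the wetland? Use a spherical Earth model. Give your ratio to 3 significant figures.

3.60

On Mercator, area is exaggerated by sec²φ = 1/cos²φ.
At 58.3°: sec²(58.3°) = 1/0.5255² = 3.622.
At 4.9°: sec²(4.9°) = 1/0.9963² = 1.007.
Ratio = 3.622/1.007 = cos²(4.9°)/cos²(58.3°) ≈ 3.60.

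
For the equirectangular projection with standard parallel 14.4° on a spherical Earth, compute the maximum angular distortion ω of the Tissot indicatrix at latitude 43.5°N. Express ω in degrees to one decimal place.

With standard parallel φ₀ = 14.4°, the equirectangular projection gives x = Rλ cos φ₀, y = Rφ, so h = 1 and k = cos 14.4° / cos φ.
At 43.5°: h = 1.000, k = 1.335; principal scales a = 1.335, b = 1.000.
sin(ω/2) = (a − b)/(a + b) = 0.3353/2.335 = 0.1436, so ω = 2 arcsin(0.1436) ≈ 16.5°.

16.5°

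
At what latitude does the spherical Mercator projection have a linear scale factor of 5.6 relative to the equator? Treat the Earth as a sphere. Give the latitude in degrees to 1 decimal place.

79.7°

Mercator scale is k = sec φ = 1/cos φ.
1/cos φ = 5.6  ⇒  cos φ = 0.1786  ⇒  φ = arccos(0.1786) ≈ 79.7°.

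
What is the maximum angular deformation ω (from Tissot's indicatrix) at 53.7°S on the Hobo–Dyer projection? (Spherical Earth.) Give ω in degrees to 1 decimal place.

33.1°

The Hobo–Dyer projection is cylindrical equal-area with φ₀ = 37.5°. Cylindrical equal-area (φ₀ = 37.5°): h = cos φ / cos 37.5° along meridians, k = cos 37.5° / cos φ along parallels; h·k = 1.
At 53.7°: h = 0.7462, k = 1.340; principal scales a = 1.340, b = 0.7462.
sin(ω/2) = (a − b)/(a + b) = 0.5939/2.086 = 0.2847, so ω = 2 arcsin(0.2847) ≈ 33.1°.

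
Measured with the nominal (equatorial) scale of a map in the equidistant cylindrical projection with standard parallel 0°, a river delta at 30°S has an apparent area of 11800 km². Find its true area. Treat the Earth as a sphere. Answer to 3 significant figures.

For the equirectangular projection with φ₀ = 0 (plate carrée), h = 1 along meridians and k = sec φ along parallels.
Areal scale = h·k = 1 × sec φ; at 30°, h = 1.000, k = 1.155, so h·k = 1.155.
True area = apparent / (areal scale) = 11800 / 1.155 ≈ 10200 km².

10200 km²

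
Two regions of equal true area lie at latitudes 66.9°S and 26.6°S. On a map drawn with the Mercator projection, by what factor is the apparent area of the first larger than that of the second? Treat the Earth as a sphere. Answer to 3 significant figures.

5.19

On Mercator, area is exaggerated by sec²φ = 1/cos²φ.
At 66.9°: sec²(66.9°) = 1/0.3923² = 6.497.
At 26.6°: sec²(26.6°) = 1/0.8942² = 1.251.
Ratio = 6.497/1.251 = cos²(26.6°)/cos²(66.9°) ≈ 5.19.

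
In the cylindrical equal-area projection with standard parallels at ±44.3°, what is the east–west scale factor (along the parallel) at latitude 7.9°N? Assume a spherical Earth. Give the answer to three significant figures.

For cylindrical equal-area with standard parallel φ₀, h = cos φ / cos φ₀ and k = cos φ₀ / cos φ, so h·k = 1.
k = cos 44.3° / cos 7.9° = 0.7157/0.9905 = 0.7226.

0.723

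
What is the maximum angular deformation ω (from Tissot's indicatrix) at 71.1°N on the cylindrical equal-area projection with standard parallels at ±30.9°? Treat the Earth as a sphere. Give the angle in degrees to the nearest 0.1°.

A cylindrical equal-area projection with standard parallel φ₀ has meridian scale h = cos φ / cos φ₀ and parallel scale k = cos φ₀ / cos φ (so areas are preserved, h·k = 1).
At 71.1°: h = 0.3775, k = 2.649; principal scales a = 2.649, b = 0.3775.
sin(ω/2) = (a − b)/(a + b) = 2.272/3.027 = 0.7505, so ω = 2 arcsin(0.7505) ≈ 97.3°.

97.3°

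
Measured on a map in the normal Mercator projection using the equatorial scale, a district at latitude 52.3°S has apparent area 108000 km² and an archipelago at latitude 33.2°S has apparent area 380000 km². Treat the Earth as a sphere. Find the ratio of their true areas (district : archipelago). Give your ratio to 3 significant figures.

0.152

Mercator's areal exaggeration is sec²φ; hence true area = (apparent area) · cos²φ.
True area of district: 108000 × cos²(52.3°) = 108000 × 0.3740 = 40390 km².
True area of archipelago: 380000 × cos²(33.2°) = 380000 × 0.7002 = 266100 km².
Ratio = 40390 / 266100 ≈ 0.152.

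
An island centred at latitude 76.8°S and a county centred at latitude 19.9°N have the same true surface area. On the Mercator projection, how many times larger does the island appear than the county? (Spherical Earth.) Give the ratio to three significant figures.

17.0

Mercator areal scale is sec²φ.
At 76.8°: sec²(76.8°) = 1/0.2284² = 19.18.
At 19.9°: sec²(19.9°) = 1/0.9403² = 1.131.
Ratio = 19.18/1.131 = cos²(19.9°)/cos²(76.8°) ≈ 17.0.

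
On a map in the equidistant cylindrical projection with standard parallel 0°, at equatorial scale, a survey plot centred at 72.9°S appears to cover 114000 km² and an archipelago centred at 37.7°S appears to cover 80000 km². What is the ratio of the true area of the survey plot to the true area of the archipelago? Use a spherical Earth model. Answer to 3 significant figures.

On the plate carrée, areal scale = h·k = 1 × sec φ, so true area = apparent × cos φ.
True area of survey plot: 114000 × cos(72.9°) = 114000 × 0.2940 = 33520 km².
True area of archipelago: 80000 × cos(37.7°) = 80000 × 0.7912 = 63300 km².
Ratio = 33520 / 63300 ≈ 0.530.

0.530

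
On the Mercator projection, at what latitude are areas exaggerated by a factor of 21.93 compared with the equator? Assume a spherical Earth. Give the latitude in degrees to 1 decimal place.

77.7°

Mercator areal scale is sec²φ.
sec²φ = 21.93  ⇒  cos²φ = 0.04560  ⇒  cos φ = 0.2135.
φ = arccos(0.2135) ≈ 77.7°.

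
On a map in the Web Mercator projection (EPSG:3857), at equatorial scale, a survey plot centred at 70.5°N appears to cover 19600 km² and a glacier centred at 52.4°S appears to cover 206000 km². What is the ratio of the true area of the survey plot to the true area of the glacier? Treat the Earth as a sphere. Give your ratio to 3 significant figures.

0.0285

Since Mercator area scale is 1/cos²φ, the true area equals the apparent area multiplied by cos²φ.
True area of survey plot: 19600 × cos²(70.5°) = 19600 × 0.1114 = 2184 km².
True area of glacier: 206000 × cos²(52.4°) = 206000 × 0.3723 = 76690 km².
Ratio = 2184 / 76690 ≈ 0.0285.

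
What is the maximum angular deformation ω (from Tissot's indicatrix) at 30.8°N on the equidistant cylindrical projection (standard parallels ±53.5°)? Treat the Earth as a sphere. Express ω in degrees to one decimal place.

In the equirectangular projection with standard parallel φ₀ = 53.5° (x = Rλ cos φ₀, y = Rφ), meridians are true-scale (h = 1) and the parallel scale is k = cos φ₀ / cos φ.
At 30.8°: h = 1.000, k = 0.6925; principal scales a = 1.000, b = 0.6925.
sin(ω/2) = (a − b)/(a + b) = 0.3075/1.692 = 0.1817, so ω = 2 arcsin(0.1817) ≈ 20.9°.

20.9°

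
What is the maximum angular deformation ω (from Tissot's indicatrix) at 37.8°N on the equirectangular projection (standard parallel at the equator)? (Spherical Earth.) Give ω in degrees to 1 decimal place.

Plate carrée maps x = Rλ, y = Rφ. The meridian scale is h = 1 and the parallel scale is k = 1/cos φ = sec φ.
At 37.8°: h = 1.000, k = 1.266; principal scales a = 1.266, b = 1.000.
sin(ω/2) = (a − b)/(a + b) = 0.2656/2.266 = 0.1172, so ω = 2 arcsin(0.1172) ≈ 13.5°.

13.5°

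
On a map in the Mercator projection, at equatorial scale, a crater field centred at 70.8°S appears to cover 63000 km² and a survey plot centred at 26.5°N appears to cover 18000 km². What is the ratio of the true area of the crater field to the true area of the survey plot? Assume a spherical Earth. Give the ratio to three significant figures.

Mercator's areal exaggeration is sec²φ; hence true area = (apparent area) · cos²φ.
True area of crater field: 63000 × cos²(70.8°) = 63000 × 0.1082 = 6814 km².
True area of survey plot: 18000 × cos²(26.5°) = 18000 × 0.8009 = 14420 km².
Ratio = 6814 / 14420 ≈ 0.473.

0.473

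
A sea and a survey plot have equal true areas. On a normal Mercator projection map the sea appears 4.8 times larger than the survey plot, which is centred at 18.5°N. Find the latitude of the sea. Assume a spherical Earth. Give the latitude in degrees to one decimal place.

64.4°

For equal true areas on Mercator, apparent areas scale as sec²φ, so the ratio is cos²φ₂ / cos²φ₁.
cos²φ₂ / cos²φ₁ = 4.8  ⇒  cos φ₁ = cos 18.5° / √4.8 = 0.9483/2.191 = 0.4328.
φ₁ = arccos(0.4328) ≈ 64.4°.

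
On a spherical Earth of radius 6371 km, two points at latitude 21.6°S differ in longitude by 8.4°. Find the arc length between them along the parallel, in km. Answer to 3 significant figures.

868 km

Arc length along a parallel = R cos φ · Δλ (with Δλ in radians).
= 6371 × cos 21.6° × (8.4° × π/180) = 6371 × 0.9298 × 0.1466 ≈ 868 km.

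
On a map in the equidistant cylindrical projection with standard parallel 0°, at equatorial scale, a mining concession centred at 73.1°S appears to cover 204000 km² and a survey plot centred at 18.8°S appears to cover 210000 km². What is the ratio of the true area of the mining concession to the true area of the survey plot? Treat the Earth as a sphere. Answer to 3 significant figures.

0.298

Plate carrée has h = 1 and k = sec φ, giving areal scale sec φ; true area = (apparent area) · cos φ.
True area of mining concession: 204000 × cos(73.1°) = 204000 × 0.2907 = 59300 km².
True area of survey plot: 210000 × cos(18.8°) = 210000 × 0.9466 = 198800 km².
Ratio = 59300 / 198800 ≈ 0.298.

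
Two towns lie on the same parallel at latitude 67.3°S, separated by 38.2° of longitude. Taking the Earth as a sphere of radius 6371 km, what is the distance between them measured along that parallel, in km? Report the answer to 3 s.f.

1640 km

Arc length along a parallel = R cos φ · Δλ (with Δλ in radians).
= 6371 × cos 67.3° × (38.2° × π/180) = 6371 × 0.3859 × 0.6667 ≈ 1640 km.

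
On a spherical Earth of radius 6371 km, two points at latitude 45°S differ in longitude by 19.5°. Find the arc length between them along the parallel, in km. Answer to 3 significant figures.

1530 km

Arc length along a parallel = R cos φ · Δλ (with Δλ in radians).
= 6371 × cos 45° × (19.5° × π/180) = 6371 × 0.7071 × 0.3403 ≈ 1530 km.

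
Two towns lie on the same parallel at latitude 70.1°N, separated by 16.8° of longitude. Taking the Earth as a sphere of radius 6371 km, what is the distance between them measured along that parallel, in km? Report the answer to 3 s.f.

636 km

Arc length along a parallel = R cos φ · Δλ (with Δλ in radians).
= 6371 × cos 70.1° × (16.8° × π/180) = 6371 × 0.3404 × 0.2932 ≈ 636 km.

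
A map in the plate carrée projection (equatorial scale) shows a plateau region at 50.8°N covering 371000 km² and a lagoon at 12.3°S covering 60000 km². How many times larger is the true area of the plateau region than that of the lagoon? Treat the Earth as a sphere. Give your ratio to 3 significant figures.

4.00

On the plate carrée, areal scale = h·k = 1 × sec φ, so true area = apparent × cos φ.
True area of plateau region: 371000 × cos(50.8°) = 371000 × 0.6320 = 234500 km².
True area of lagoon: 60000 × cos(12.3°) = 60000 × 0.9770 = 58620 km².
Ratio = 234500 / 58620 ≈ 4.00.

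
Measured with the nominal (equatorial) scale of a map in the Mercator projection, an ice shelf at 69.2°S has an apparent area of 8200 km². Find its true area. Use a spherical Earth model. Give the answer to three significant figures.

1030 km²

For Mercator, h = k = sec φ (a conformal cylindrical projection has a single point scale, 1/cos φ).
Areal scale = k² = sec²φ = 1/cos²(69.2°) = 1/0.3551² = 7.930.
True area = apparent / (areal scale) = 8200 / 7.930 ≈ 1030 km².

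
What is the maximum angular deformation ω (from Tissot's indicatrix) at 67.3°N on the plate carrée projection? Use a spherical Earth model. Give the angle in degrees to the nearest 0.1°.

For the equirectangular projection with φ₀ = 0 (plate carrée), h = 1 along meridians and k = sec φ along parallels.
At 67.3°: h = 1.000, k = 2.591; principal scales a = 2.591, b = 1.000.
sin(ω/2) = (a − b)/(a + b) = 1.591/3.591 = 0.4431, so ω = 2 arcsin(0.4431) ≈ 52.6°.

52.6°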